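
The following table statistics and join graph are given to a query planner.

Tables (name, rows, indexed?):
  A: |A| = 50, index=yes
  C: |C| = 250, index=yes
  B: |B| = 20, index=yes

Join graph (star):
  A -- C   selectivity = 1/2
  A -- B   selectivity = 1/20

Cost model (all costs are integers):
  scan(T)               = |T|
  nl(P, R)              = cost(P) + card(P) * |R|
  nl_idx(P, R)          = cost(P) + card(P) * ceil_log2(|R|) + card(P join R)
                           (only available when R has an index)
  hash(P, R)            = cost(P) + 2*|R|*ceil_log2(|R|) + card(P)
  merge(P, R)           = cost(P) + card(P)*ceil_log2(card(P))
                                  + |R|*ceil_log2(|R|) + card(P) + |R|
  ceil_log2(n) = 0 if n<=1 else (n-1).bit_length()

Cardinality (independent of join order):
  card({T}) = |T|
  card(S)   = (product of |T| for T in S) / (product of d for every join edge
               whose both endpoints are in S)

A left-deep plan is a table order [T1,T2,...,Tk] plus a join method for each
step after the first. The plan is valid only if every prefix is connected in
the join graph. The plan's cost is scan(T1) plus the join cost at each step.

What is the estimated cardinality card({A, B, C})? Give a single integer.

6250

Tables in S: A(50), B(20), C(250)
Edges inside S: A-C(d=2), A-B(d=20)
numerator = 50 * 20 * 250 = 250000
denominator = 2 * 20 = 40
card(S) = 250000 / 40 = 6250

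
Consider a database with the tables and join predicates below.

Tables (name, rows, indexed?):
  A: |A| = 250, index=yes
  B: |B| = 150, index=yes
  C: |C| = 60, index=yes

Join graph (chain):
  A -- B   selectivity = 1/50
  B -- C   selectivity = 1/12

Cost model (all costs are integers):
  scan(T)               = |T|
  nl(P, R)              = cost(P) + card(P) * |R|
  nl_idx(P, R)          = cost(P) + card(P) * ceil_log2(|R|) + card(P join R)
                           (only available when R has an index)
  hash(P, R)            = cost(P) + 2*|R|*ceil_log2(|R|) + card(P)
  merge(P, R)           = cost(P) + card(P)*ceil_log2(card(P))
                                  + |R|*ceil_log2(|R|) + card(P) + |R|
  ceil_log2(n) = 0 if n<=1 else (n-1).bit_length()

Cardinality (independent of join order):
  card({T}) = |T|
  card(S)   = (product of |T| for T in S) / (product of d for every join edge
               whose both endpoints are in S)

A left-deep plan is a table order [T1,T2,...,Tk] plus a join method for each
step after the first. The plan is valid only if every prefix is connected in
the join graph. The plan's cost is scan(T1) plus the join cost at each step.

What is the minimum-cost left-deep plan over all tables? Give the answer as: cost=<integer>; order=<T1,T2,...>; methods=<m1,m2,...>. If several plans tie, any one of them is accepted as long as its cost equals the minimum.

cost=3570; order=B,A,C; methods=nl_idx,hash

Selinger DP (subsets sized 1..n):
  {A}: scan cost=250, card=250
  {B}: scan cost=150, card=150
  {C}: scan cost=60, card=60
  {AB}: card=750; try (A,nl_idx)→2100, (B,hash)→2900, (B,nl_idx)→3000, (A,merge)→3750, (B,merge)→3850, (A,hash)→4300 …(+2); best=2100 via (A,nl_idx)
  {BC}: card=750; try (C,hash)→1020, (B,nl_idx)→1290, (C,nl_idx)→1800, (B,merge)→1830, (C,merge)→1920, (B,hash)→2520 …(+2); best=1020 via (C,hash)
  {ABC}: card=3750; try (C,hash)→3570, (A,hash)→5770, (C,nl_idx)→10350, (C,merge)→10770, (A,nl_idx)→10770, (A,merge)→11520 …(+2); best=3570 via (C,hash)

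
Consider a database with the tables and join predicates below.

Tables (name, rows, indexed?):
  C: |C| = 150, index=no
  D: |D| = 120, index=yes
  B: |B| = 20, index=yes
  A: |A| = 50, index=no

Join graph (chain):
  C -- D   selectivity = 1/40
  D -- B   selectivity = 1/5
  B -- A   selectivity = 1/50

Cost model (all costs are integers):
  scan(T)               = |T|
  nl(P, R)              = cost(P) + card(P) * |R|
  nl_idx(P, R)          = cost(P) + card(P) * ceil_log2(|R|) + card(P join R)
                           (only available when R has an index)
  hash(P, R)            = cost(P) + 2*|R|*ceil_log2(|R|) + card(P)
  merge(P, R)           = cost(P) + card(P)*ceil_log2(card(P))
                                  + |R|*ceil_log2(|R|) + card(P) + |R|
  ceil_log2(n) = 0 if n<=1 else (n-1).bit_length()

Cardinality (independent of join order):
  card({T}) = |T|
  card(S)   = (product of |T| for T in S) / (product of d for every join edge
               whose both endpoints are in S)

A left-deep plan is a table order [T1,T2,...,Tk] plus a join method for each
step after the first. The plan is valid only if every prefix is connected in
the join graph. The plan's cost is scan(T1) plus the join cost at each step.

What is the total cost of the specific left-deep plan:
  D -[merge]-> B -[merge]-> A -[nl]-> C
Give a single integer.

step 1: scan D: cost=120, card=120
step 2: join B via merge
    card(P join B) = 120*20/(5) = 480
    cost = 120 + 120*7 + 20*5 + 120 + 20 = 1200
step 3: join A via merge
    card(P join A) = 480*50/(50) = 480
    cost = 1200 + 480*9 + 50*6 + 480 + 50 = 6350
step 4: join C via nl
    card(P join C) = 480*150/(40) = 1800
    cost = 6350 + 480*150 = 78350

78350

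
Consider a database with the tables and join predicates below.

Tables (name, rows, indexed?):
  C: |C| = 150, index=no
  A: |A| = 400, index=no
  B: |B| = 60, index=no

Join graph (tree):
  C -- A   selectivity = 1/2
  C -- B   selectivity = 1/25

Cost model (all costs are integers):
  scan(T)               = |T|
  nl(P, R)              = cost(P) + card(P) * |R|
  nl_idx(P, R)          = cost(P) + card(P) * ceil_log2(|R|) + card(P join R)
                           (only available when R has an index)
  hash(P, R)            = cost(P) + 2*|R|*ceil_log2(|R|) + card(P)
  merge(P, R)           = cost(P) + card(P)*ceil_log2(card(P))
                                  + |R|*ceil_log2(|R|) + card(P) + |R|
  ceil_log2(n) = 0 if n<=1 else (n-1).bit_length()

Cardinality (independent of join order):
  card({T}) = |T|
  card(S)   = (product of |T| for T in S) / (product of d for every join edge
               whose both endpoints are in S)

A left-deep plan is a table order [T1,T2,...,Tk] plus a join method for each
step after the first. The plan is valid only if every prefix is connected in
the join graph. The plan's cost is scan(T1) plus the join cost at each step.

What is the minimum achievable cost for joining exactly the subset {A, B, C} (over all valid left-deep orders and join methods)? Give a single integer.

8580

Selinger DP over subsets of {A,B,C}:
  {C}: scan cost=150, card=150
  {A}: scan cost=400, card=400
  {B}: scan cost=60, card=60
  {AC}: card=30000; try (C,hash)→3200, (A,merge)→5500, (C,merge)→5750, (A,hash)→7500, (A,nl)→60150, (C,nl)→60400; best=3200 via (C,hash)
  {BC}: card=360; try (B,hash)→1020, (C,merge)→1830, (B,merge)→1920, (C,hash)→2520, (C,nl)→9060, (B,nl)→9150; best=1020 via (B,hash)
  {ABC}: card=72000; try (A,hash)→8580, (A,merge)→8620, (B,hash)→33920, (A,nl)→145020, (B,merge)→483620, (B,nl)→1803200; best=8580 via (A,hash)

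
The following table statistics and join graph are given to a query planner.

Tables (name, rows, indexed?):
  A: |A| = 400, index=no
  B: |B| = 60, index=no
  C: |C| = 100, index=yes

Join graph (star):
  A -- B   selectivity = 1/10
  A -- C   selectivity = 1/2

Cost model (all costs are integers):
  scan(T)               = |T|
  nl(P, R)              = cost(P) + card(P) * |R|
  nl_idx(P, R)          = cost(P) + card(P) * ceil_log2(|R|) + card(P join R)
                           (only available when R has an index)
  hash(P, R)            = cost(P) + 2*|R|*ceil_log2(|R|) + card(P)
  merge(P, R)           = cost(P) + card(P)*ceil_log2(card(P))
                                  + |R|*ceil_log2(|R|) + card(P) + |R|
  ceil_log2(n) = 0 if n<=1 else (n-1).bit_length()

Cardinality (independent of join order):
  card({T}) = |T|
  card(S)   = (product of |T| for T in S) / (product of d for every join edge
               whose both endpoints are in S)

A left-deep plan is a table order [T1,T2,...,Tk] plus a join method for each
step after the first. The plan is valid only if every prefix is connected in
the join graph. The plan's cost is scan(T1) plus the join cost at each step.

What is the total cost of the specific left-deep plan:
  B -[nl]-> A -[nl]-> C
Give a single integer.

264060

step 1: scan B: cost=60, card=60
step 2: join A via nl
    card(P join A) = 60*400/(10) = 2400
    cost = 60 + 60*400 = 24060
step 3: join C via nl
    card(P join C) = 2400*100/(2) = 120000
    cost = 24060 + 2400*100 = 264060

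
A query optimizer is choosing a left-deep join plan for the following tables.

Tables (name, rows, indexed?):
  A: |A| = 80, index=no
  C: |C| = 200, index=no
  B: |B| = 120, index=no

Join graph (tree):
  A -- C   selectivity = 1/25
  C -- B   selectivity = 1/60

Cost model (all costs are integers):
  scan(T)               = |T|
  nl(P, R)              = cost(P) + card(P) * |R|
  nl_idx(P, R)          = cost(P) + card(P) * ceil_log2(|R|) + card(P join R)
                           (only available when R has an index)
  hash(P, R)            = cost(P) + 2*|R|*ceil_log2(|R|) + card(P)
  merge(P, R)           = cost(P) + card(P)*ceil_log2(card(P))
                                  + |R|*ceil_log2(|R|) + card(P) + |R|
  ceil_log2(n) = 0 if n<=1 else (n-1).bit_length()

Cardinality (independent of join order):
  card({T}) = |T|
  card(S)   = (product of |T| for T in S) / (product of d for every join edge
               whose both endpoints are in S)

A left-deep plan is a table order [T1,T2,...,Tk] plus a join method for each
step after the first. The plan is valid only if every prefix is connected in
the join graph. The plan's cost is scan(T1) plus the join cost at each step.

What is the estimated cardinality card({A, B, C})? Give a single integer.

1280

Tables in S: A(80), B(120), C(200)
Edges inside S: A-C(d=25), C-B(d=60)
numerator = 80 * 120 * 200 = 1920000
denominator = 25 * 60 = 1500
card(S) = 1920000 / 1500 = 1280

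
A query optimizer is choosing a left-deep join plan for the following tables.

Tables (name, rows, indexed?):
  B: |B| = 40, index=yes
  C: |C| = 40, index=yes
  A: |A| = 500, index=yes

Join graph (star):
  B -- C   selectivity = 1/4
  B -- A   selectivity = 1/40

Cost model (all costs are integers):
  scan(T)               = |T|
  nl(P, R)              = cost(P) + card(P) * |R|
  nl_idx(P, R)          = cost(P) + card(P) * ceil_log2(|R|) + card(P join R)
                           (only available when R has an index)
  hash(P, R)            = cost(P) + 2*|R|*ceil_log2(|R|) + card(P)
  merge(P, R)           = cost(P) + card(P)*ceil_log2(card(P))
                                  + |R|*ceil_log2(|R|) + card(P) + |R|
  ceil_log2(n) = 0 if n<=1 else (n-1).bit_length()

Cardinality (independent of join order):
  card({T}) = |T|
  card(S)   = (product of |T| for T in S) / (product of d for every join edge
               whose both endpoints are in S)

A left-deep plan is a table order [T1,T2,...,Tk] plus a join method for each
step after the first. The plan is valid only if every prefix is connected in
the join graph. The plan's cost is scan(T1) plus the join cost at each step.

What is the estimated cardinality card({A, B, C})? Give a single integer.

5000

Tables in S: A(500), B(40), C(40)
Edges inside S: B-C(d=4), B-A(d=40)
numerator = 500 * 40 * 40 = 800000
denominator = 4 * 40 = 160
card(S) = 800000 / 160 = 5000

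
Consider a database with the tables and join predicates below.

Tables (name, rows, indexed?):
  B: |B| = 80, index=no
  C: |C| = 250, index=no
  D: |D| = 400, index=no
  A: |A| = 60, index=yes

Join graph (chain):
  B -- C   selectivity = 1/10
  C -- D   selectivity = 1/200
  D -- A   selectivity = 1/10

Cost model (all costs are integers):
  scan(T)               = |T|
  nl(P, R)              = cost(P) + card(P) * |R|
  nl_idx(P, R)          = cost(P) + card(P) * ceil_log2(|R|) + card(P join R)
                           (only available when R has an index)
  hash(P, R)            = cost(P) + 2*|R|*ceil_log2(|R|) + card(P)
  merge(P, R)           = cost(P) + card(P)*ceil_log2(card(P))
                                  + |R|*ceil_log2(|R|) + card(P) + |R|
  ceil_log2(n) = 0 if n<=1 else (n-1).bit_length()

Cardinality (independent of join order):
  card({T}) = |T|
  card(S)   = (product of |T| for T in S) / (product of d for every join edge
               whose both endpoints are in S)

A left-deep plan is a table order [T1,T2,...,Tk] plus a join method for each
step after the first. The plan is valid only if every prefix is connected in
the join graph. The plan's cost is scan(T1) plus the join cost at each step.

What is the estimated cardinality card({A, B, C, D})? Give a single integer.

Tables in S: A(60), B(80), C(250), D(400)
Edges inside S: B-C(d=10), C-D(d=200), D-A(d=10)
numerator = 60 * 80 * 250 * 400 = 480000000
denominator = 10 * 200 * 10 = 20000
card(S) = 480000000 / 20000 = 24000

24000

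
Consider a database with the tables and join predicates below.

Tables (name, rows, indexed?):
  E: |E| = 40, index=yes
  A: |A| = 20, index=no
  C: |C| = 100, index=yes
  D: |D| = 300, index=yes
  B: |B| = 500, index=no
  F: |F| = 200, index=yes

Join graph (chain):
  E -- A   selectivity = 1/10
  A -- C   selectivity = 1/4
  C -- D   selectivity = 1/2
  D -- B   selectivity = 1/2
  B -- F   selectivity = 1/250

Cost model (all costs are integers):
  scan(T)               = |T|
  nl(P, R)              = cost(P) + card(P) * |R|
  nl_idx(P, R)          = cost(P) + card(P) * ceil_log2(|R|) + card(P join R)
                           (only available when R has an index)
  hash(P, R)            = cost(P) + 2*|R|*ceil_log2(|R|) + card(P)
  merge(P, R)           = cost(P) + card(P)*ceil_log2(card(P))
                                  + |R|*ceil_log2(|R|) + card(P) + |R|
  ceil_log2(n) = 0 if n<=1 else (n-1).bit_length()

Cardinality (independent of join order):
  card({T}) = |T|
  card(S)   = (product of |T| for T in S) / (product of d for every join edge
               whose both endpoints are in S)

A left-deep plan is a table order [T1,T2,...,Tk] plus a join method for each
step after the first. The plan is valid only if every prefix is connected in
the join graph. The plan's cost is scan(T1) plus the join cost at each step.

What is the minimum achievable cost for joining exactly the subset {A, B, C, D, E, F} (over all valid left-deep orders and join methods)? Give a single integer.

18072080

Selinger DP over subsets of {A,B,C,D,E,F}:
  {E}: scan cost=40, card=40
  {A}: scan cost=20, card=20
  {C}: scan cost=100, card=100
  {D}: scan cost=300, card=300
  {B}: scan cost=500, card=500
  {F}: scan cost=200, card=200
  {AE}: card=80; try (E,nl_idx)→220, (A,hash)→280, (E,merge)→420, (A,merge)→440, (E,hash)→520, (E,nl)→820 …(+1); best=220 via (E,nl_idx)
  {AC}: card=500; try (A,hash)→400, (C,nl_idx)→660, (C,merge)→940, (A,merge)→1020, (C,hash)→1440, (C,nl)→2020 …(+1); best=400 via (A,hash)
  {CD}: card=15000; try (C,hash)→2000, (D,merge)→3900, (C,merge)→4100, (D,hash)→5600, (D,nl_idx)→16000, (C,nl_idx)→17400 …(+2); best=2000 via (C,hash)
  {BD}: card=75000; try (D,hash)→6400, (B,merge)→8300, (D,merge)→8500, (B,hash)→9600, (D,nl_idx)→80000, (B,nl)→150300 …(+1); best=6400 via (D,hash)
  {BF}: card=400; try (F,hash)→4200, (F,nl_idx)→4900, (B,merge)→7000, (F,merge)→7300, (B,hash)→9400, (B,nl)→100200 …(+1); best=4200 via (F,hash)
  {ACE}: card=2000; try (E,hash)→1380, (C,merge)→1660, (C,hash)→1700, (C,nl_idx)→2780, (E,nl_idx)→5400, (E,merge)→5680 …(+2); best=1380 via (E,hash)
  {ACD}: card=75000; try (D,hash)→6300, (D,merge)→8400, (A,hash)→17200, (D,nl_idx)→79900, (D,nl)→150400, (A,merge)→227120 …(+1); best=6300 via (D,hash)
  {BCD}: card=3750000; try (B,hash)→26000, (C,hash)→82800, (B,merge)→232000, (C,merge)→1357200, (C,nl_idx)→4281400, (B,nl)→7502000 …(+1); best=26000 via (B,hash)
  {BDF}: card=60000; try (D,hash)→10000, (D,merge)→11200, (D,nl_idx)→67800, (F,hash)→84600, (D,nl)→124200, (F,nl_idx)→666400 …(+2); best=10000 via (D,hash)
  {ACDE}: card=300000; try (D,hash)→8780, (D,merge)→28380, (E,hash)→81780, (D,nl_idx)→319380, (D,nl)→601380, (E,nl_idx)→756300 …(+2); best=8780 via (D,hash)
  {ABCD}: card=18750000; try (B,hash)→90300, (B,merge)→1361300, (A,hash)→3776200, (B,nl)→37506300, (A,nl)→75026000, (A,merge)→86276120; best=90300 via (B,hash)
  {BCDF}: card=3000000; try (C,hash)→71400, (C,merge)→1030800, (C,nl_idx)→3430000, (F,hash)→3779200, (C,nl)→6010000, (F,nl_idx)→33026000 …(+2); best=71400 via (C,hash)
  {ABCDE}: card=75000000; try (B,hash)→317780, (B,merge)→6013780, (E,hash)→18840780, (B,nl)→150008780, (E,nl_idx)→187590300, (E,merge)→487590580 …(+1); best=317780 via (B,hash)
  {ABCDF}: card=15000000; try (A,hash)→3071600, (F,hash)→18843500, (A,nl)→60071400, (A,merge)→69071520, (F,nl_idx)→165090300, (F,merge)→487592100 …(+1); best=3071600 via (A,hash)
  {ABCDEF}: card=60000000; try (E,hash)→18072080, (F,hash)→75320980, (E,nl_idx)→153071600, (E,merge)→378071880, (E,nl)→603071600, (F,nl_idx)→660317780 …(+2); best=18072080 via (E,hash)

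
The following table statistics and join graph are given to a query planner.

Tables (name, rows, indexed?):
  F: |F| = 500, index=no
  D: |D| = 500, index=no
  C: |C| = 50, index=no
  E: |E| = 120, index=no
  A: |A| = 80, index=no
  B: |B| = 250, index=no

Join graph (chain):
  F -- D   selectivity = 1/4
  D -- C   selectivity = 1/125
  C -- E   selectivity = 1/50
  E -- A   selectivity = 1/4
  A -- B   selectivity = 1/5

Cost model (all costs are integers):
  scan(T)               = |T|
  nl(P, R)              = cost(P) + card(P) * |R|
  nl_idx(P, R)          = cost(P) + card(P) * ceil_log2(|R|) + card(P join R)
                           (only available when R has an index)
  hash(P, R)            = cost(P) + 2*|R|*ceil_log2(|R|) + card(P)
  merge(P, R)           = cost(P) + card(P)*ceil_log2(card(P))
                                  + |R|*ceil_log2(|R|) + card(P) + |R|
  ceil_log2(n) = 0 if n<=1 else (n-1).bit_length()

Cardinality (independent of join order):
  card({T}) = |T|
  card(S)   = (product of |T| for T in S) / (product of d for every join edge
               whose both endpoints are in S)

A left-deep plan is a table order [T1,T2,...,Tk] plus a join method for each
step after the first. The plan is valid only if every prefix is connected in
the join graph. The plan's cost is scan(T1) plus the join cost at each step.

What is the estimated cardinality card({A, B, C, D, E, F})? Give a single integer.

Tables in S: A(80), B(250), C(50), D(500), E(120), F(500)
Edges inside S: F-D(d=4), D-C(d=125), C-E(d=50), E-A(d=4), A-B(d=5)
numerator = 80 * 250 * 50 * 500 * 120 * 500 = 30000000000000
denominator = 4 * 125 * 50 * 4 * 5 = 500000
card(S) = 30000000000000 / 500000 = 60000000

60000000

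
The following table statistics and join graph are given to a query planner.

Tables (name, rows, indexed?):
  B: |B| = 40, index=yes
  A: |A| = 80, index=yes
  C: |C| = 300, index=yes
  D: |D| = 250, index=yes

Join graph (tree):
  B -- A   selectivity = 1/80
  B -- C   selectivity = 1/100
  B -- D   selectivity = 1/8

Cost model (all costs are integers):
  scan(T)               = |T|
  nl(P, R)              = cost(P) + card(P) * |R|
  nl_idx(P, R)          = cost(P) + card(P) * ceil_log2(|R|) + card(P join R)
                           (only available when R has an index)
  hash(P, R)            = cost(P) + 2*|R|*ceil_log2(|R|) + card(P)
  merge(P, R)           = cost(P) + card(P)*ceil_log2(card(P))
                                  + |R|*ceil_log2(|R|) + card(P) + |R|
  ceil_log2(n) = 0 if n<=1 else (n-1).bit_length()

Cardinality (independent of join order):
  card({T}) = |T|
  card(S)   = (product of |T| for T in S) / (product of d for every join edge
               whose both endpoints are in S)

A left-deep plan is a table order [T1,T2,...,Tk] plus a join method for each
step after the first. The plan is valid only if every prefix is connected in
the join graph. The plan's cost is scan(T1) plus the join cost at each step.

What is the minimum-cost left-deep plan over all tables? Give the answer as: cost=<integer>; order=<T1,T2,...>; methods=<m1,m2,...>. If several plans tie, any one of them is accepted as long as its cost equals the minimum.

Selinger DP (subsets sized 1..n):
  {B}: scan cost=40, card=40
  {A}: scan cost=80, card=80
  {C}: scan cost=300, card=300
  {D}: scan cost=250, card=250
  {AB}: card=40; try (A,nl_idx)→360, (B,nl_idx)→600, (B,hash)→640, (A,merge)→960, (B,merge)→1000, (A,hash)→1200 …(+2); best=360 via (A,nl_idx)
  {BC}: card=120; try (C,nl_idx)→520, (B,hash)→1080, (B,nl_idx)→2220, (C,merge)→3320, (B,merge)→3580, (C,hash)→5480 …(+2); best=520 via (C,nl_idx)
  {BD}: card=1250; try (B,hash)→980, (D,nl_idx)→1610, (D,merge)→2570, (B,merge)→2780, (B,nl_idx)→3000, (D,hash)→4080 …(+2); best=980 via (B,hash)
  {ABC}: card=120; try (C,nl_idx)→840, (A,nl_idx)→1480, (A,hash)→1760, (A,merge)→2120, (C,merge)→3640, (C,hash)→5800 …(+2); best=840 via (C,nl_idx)
  {ABD}: card=1250; try (D,nl_idx)→1930, (D,merge)→2890, (A,hash)→3350, (D,hash)→4400, (D,nl)→10360, (A,nl_idx)→10980 …(+2); best=1930 via (D,nl_idx)
  {BCD}: card=3750; try (D,merge)→3730, (D,hash)→4640, (D,nl_idx)→5230, (C,hash)→7630, (C,nl_idx)→15980, (C,merge)→18980 …(+2); best=3730 via (D,merge)
  {ABCD}: card=3750; try (D,merge)→4050, (D,hash)→4960, (D,nl_idx)→5550, (C,hash)→8580, (A,hash)→8600, (C,nl_idx)→16930 …(+6); best=4050 via (D,merge)

cost=4050; order=B,A,C,D; methods=nl_idx,nl_idx,merge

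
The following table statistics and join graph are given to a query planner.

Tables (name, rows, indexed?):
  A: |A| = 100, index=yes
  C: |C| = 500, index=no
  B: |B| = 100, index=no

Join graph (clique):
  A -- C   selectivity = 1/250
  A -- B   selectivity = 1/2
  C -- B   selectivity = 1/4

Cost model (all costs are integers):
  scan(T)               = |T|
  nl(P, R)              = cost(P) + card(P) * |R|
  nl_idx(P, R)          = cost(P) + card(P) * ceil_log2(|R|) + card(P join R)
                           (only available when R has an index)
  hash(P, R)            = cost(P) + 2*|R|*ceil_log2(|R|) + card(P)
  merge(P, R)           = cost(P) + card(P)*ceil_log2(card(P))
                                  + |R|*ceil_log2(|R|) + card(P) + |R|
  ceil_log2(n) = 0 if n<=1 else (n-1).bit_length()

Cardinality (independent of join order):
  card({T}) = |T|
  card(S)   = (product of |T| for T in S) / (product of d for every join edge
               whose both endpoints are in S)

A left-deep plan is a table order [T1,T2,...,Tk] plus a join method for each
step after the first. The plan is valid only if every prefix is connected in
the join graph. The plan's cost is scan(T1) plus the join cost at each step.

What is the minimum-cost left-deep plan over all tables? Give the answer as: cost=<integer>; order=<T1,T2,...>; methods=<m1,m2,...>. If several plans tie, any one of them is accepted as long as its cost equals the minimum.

cost=4000; order=C,A,B; methods=hash,hash

Selinger DP (subsets sized 1..n):
  {A}: scan cost=100, card=100
  {C}: scan cost=500, card=500
  {B}: scan cost=100, card=100
  {AC}: card=200; try (A,hash)→2400, (A,nl_idx)→4200, (C,merge)→5900, (A,merge)→6300, (C,hash)→9200, (C,nl)→50100 …(+1); best=2400 via (A,hash)
  {AB}: card=5000; try (B,hash)→1600, (A,hash)→1600, (B,merge)→1700, (A,merge)→1700, (A,nl_idx)→5800, (B,nl)→10100 …(+1); best=1600 via (B,hash)
  {BC}: card=12500; try (B,hash)→2400, (C,merge)→5900, (B,merge)→6300, (C,hash)→9200, (C,nl)→50100, (B,nl)→50500; best=2400 via (B,hash)
  {ABC}: card=2500; try (B,hash)→4000, (B,merge)→5000, (C,hash)→15600, (A,hash)→16300, (B,nl)→22400, (C,merge)→76600 …(+4); best=4000 via (B,hash)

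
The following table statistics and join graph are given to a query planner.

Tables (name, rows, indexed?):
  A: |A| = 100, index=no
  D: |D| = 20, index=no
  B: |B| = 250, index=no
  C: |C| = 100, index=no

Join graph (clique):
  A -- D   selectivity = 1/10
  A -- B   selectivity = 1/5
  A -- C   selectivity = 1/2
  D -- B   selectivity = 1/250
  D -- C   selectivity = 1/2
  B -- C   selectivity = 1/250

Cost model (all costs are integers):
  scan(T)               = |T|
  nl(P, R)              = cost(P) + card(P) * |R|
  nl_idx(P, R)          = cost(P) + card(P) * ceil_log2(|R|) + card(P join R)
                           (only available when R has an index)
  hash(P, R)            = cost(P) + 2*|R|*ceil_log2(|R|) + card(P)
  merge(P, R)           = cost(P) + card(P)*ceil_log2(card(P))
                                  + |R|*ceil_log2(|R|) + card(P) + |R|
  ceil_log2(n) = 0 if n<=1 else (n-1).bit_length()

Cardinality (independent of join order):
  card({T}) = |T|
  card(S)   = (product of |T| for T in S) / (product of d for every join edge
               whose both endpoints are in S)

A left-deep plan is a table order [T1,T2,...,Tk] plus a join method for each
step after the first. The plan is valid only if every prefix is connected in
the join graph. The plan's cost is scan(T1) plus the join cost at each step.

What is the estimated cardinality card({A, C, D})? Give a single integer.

Tables in S: A(100), C(100), D(20)
Edges inside S: A-D(d=10), A-C(d=2), D-C(d=2)
numerator = 100 * 100 * 20 = 200000
denominator = 10 * 2 * 2 = 40
card(S) = 200000 / 40 = 5000

5000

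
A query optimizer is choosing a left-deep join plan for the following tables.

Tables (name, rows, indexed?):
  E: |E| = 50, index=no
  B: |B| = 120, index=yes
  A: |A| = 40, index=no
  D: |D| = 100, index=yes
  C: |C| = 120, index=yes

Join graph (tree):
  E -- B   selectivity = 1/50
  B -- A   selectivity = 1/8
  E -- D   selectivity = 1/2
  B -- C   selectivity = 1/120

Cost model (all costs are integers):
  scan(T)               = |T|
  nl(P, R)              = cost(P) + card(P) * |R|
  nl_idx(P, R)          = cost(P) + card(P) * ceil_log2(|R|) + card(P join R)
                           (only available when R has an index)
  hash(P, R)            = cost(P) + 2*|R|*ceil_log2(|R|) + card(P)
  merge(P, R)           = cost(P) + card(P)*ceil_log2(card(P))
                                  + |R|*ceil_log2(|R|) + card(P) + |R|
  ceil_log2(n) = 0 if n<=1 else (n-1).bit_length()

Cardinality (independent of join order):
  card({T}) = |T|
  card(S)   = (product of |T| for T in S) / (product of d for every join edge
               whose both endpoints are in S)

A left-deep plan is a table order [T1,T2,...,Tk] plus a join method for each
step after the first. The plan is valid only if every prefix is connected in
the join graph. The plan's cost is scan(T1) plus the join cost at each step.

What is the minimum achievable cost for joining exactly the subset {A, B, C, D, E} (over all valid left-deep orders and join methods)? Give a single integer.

Selinger DP over subsets of {A,B,C,D,E}:
  {E}: scan cost=50, card=50
  {B}: scan cost=120, card=120
  {A}: scan cost=40, card=40
  {D}: scan cost=100, card=100
  {C}: scan cost=120, card=120
  {BE}: card=120; try (B,nl_idx)→520, (E,hash)→840, (B,merge)→1360, (E,merge)→1430, (B,hash)→1780, (B,nl)→6050 …(+1); best=520 via (B,nl_idx)
  {DE}: card=2500; try (E,hash)→800, (D,merge)→1200, (E,merge)→1250, (D,hash)→1500, (D,nl_idx)→2900, (D,nl)→5050 …(+1); best=800 via (E,hash)
  {AB}: card=600; try (A,hash)→720, (B,nl_idx)→920, (B,merge)→1280, (A,merge)→1360, (B,hash)→1760, (B,nl)→4840 …(+1); best=720 via (A,hash)
  {BC}: card=120; try (C,nl_idx)→1080, (B,nl_idx)→1080, (C,hash)→1920, (B,hash)→1920, (C,merge)→2040, (B,merge)→2040 …(+2); best=1080 via (C,nl_idx)
  {ABE}: card=600; try (A,hash)→1120, (A,merge)→1760, (E,hash)→1920, (A,nl)→5320, (E,merge)→7670, (E,nl)→30720; best=1120 via (A,hash)
  {BDE}: card=6000; try (D,hash)→2040, (D,merge)→2280, (B,hash)→4980, (D,nl_idx)→7360, (D,nl)→12520, (B,nl_idx)→24300 …(+2); best=2040 via (D,hash)
  {BCE}: card=120; try (C,nl_idx)→1480, (E,hash)→1800, (C,hash)→2320, (E,merge)→2390, (C,merge)→2440, (E,nl)→7080 …(+1); best=1480 via (C,nl_idx)
  {ABC}: card=600; try (A,hash)→1680, (A,merge)→2320, (C,hash)→3000, (C,nl_idx)→5520, (A,nl)→5880, (C,merge)→8280 …(+1); best=1680 via (A,hash)
  {ABDE}: card=30000; try (D,hash)→3120, (D,merge)→8520, (A,hash)→8520, (D,nl_idx)→35320, (D,nl)→61120, (A,merge)→86320 …(+1); best=3120 via (D,hash)
  {ABCE}: card=600; try (A,hash)→2080, (A,merge)→2720, (E,hash)→2880, (C,hash)→3400, (C,nl_idx)→5920, (A,nl)→6280 …(+4); best=2080 via (A,hash)
  {BCDE}: card=6000; try (D,hash)→3000, (D,merge)→3240, (D,nl_idx)→8320, (C,hash)→9720, (D,nl)→13480, (C,nl_idx)→50040 …(+2); best=3000 via (D,hash)
  {ABCDE}: card=30000; try (D,hash)→4080, (D,merge)→9480, (A,hash)→9480, (C,hash)→34800, (D,nl_idx)→36280, (D,nl)→62080 …(+5); best=4080 via (D,hash)

4080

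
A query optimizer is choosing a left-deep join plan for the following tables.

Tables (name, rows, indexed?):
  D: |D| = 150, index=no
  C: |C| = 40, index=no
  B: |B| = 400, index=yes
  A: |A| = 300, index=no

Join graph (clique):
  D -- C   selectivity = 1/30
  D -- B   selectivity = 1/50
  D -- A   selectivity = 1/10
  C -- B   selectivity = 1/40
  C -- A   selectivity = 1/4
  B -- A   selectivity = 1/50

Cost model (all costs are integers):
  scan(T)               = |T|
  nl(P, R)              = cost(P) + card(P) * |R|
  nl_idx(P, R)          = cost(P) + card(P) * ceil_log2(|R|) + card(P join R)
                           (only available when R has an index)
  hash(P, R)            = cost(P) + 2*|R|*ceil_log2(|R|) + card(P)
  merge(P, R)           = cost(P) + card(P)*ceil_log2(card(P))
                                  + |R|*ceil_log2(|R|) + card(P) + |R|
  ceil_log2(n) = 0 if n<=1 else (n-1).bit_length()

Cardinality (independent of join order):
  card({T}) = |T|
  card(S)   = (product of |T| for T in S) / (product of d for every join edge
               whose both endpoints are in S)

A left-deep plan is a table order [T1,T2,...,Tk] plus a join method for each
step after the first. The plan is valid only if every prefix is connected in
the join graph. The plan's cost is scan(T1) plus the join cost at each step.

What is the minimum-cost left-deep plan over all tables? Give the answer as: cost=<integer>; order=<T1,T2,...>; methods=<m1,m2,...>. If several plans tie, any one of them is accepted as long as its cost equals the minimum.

Selinger DP (subsets sized 1..n):
  {D}: scan cost=150, card=150
  {C}: scan cost=40, card=40
  {B}: scan cost=400, card=400
  {A}: scan cost=300, card=300
  {CD}: card=200; try (C,hash)→780, (D,merge)→1670, (C,merge)→1780, (D,hash)→2480, (D,nl)→6040, (C,nl)→6150; best=780 via (C,hash)
  {BD}: card=1200; try (B,nl_idx)→2700, (D,hash)→3200, (B,merge)→5500, (D,merge)→5750, (B,hash)→7500, (B,nl)→60150 …(+1); best=2700 via (B,nl_idx)
  {AD}: card=4500; try (D,hash)→3000, (A,merge)→4500, (D,merge)→4650, (A,hash)→5700, (A,nl)→45150, (D,nl)→45300; best=3000 via (D,hash)
  {BC}: card=400; try (B,nl_idx)→800, (C,hash)→1280, (B,merge)→4320, (C,merge)→4680, (B,hash)→7280, (B,nl)→16040 …(+1); best=800 via (B,nl_idx)
  {AC}: card=3000; try (C,hash)→1080, (A,merge)→3320, (C,merge)→3580, (A,hash)→5480, (A,nl)→12040, (C,nl)→12300; best=1080 via (C,hash)
  {AB}: card=2400; try (B,nl_idx)→5400, (A,hash)→6200, (B,merge)→7300, (A,merge)→7400, (B,hash)→7800, (B,nl)→120300 …(+1); best=5400 via (B,nl_idx)
  {BCD}: card=40; try (B,nl_idx)→2620, (D,hash)→3600, (C,hash)→4380, (D,merge)→6150, (B,merge)→6580, (B,hash)→8180 …(+4); best=2620 via (B,nl_idx)
  {ACD}: card=1500; try (A,merge)→5580, (A,hash)→6380, (D,hash)→6480, (C,hash)→7980, (D,merge)→41430, (A,nl)→60780 …(+3); best=5580 via (A,merge)
  {ABD}: card=720; try (A,hash)→9300, (D,hash)→10200, (B,hash)→14700, (A,merge)→20100, (D,merge)→37950, (B,nl_idx)→44220 …(+4); best=9300 via (A,hash)
  {ABC}: card=600; try (A,hash)→6600, (A,merge)→7800, (C,hash)→8280, (B,hash)→11280, (B,nl_idx)→28680, (C,merge)→36880 …(+4); best=6600 via (A,hash)
  {ABCD}: card=6; try (A,merge)→5900, (A,hash)→8060, (D,hash)→9600, (C,hash)→10500, (B,hash)→14280, (D,merge)→14550 …(+7); best=5900 via (A,merge)

cost=5900; order=D,C,B,A; methods=hash,nl_idx,merge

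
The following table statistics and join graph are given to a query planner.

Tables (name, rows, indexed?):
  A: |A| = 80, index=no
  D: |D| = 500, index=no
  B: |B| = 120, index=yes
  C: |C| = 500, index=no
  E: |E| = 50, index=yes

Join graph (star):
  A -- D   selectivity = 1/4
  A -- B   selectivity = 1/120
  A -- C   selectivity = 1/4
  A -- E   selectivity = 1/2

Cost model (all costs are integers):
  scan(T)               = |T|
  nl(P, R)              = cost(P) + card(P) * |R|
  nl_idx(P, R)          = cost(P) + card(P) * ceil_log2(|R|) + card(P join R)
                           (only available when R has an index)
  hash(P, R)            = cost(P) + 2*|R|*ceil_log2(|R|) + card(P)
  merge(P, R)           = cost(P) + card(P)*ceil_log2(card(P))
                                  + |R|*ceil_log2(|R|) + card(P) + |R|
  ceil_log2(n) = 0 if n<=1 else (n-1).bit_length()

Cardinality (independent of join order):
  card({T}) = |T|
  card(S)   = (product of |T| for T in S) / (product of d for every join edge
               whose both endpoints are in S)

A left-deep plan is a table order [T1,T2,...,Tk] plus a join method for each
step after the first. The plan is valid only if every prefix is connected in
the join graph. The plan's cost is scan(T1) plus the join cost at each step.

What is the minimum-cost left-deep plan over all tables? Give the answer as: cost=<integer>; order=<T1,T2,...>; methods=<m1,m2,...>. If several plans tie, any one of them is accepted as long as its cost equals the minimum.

Selinger DP (subsets sized 1..n):
  {A}: scan cost=80, card=80
  {D}: scan cost=500, card=500
  {B}: scan cost=120, card=120
  {C}: scan cost=500, card=500
  {E}: scan cost=50, card=50
  {AD}: card=10000; try (A,hash)→2120, (D,merge)→5720, (A,merge)→6140, (D,hash)→9160, (D,nl)→40080, (A,nl)→40500; best=2120 via (A,hash)
  {AB}: card=80; try (B,nl_idx)→720, (A,hash)→1360, (B,merge)→1680, (A,merge)→1720, (B,hash)→1840, (B,nl)→9680 …(+1); best=720 via (B,nl_idx)
  {AC}: card=10000; try (A,hash)→2120, (C,merge)→5720, (A,merge)→6140, (C,hash)→9160, (C,nl)→40080, (A,nl)→40500; best=2120 via (A,hash)
  {AE}: card=2000; try (E,hash)→760, (A,merge)→1040, (E,merge)→1070, (A,hash)→1220, (E,nl_idx)→2560, (A,nl)→4050 …(+1); best=760 via (E,hash)
  {ABD}: card=10000; try (D,merge)→6360, (D,hash)→9800, (B,hash)→13800, (D,nl)→40720, (B,nl_idx)→82120, (B,merge)→153080 …(+1); best=6360 via (D,merge)
  {ACD}: card=1250000; try (D,hash)→21120, (C,hash)→21120, (D,merge)→157120, (C,merge)→157120, (D,nl)→5002120, (C,nl)→5002120; best=21120 via (D,hash)
  {ADE}: card=250000; try (D,hash)→11760, (E,hash)→12720, (D,merge)→29760, (E,merge)→152470, (E,nl_idx)→312120, (E,nl)→502120 …(+1); best=11760 via (D,hash)
  {ABC}: card=10000; try (C,merge)→6360, (C,hash)→9800, (B,hash)→13800, (C,nl)→40720, (B,nl_idx)→82120, (B,merge)→153080 …(+1); best=6360 via (C,merge)
  {ABE}: card=2000; try (E,hash)→1400, (E,merge)→1710, (E,nl_idx)→3200, (B,hash)→4440, (E,nl)→4720, (B,nl_idx)→16760 …(+2); best=1400 via (E,hash)
  {ACE}: card=250000; try (C,hash)→11760, (E,hash)→12720, (C,merge)→29760, (E,merge)→152470, (E,nl_idx)→312120, (E,nl)→502120 …(+1); best=11760 via (C,hash)
  {ABCD}: card=1250000; try (D,hash)→25360, (C,hash)→25360, (D,merge)→161360, (C,merge)→161360, (B,hash)→1272800, (D,nl)→5006360 …(+4); best=25360 via (D,hash)
  {ABDE}: card=250000; try (D,hash)→12400, (E,hash)→16960, (D,merge)→30400, (E,merge)→156710, (B,hash)→263440, (E,nl_idx)→316360 …(+5); best=12400 via (D,hash)
  {ACDE}: card=31250000; try (D,hash)→270760, (C,hash)→270760, (E,hash)→1271720, (D,merge)→4766760, (C,merge)→4766760, (E,merge)→27521470 …(+4); best=270760 via (D,hash)
  {ABCE}: card=250000; try (C,hash)→12400, (E,hash)→16960, (C,merge)→30400, (E,merge)→156710, (B,hash)→263440, (E,nl_idx)→316360 …(+5); best=12400 via (C,hash)
  {ABCDE}: card=31250000; try (D,hash)→271400, (C,hash)→271400, (E,hash)→1275960, (D,merge)→4767400, (C,merge)→4767400, (E,merge)→27525710 …(+8); best=271400 via (D,hash)

cost=271400; order=A,B,E,C,D; methods=nl_idx,hash,hash,hash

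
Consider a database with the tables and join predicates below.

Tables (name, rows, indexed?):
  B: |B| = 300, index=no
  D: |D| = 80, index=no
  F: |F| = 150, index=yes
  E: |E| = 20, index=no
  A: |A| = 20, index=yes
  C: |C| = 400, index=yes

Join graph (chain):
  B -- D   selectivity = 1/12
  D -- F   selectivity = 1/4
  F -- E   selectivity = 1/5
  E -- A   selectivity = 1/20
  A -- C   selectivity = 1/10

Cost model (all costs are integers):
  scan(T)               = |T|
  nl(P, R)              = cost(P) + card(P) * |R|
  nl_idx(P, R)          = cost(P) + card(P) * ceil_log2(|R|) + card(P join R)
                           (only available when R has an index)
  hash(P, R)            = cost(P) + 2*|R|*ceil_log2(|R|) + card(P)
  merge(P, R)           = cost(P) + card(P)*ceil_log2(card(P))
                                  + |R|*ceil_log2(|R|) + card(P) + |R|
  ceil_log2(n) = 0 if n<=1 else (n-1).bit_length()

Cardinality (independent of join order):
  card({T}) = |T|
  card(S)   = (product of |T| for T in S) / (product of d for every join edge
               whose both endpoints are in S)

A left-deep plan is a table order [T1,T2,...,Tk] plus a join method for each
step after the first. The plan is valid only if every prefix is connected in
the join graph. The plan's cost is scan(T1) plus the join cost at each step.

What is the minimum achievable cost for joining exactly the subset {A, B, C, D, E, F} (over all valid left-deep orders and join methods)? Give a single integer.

327220

Selinger DP over subsets of {A,B,C,D,E,F}:
  {B}: scan cost=300, card=300
  {D}: scan cost=80, card=80
  {F}: scan cost=150, card=150
  {E}: scan cost=20, card=20
  {A}: scan cost=20, card=20
  {C}: scan cost=400, card=400
  {BD}: card=2000; try (D,hash)→1720, (B,merge)→3720, (D,merge)→3940, (B,hash)→5560, (B,nl)→24080, (D,nl)→24300; best=1720 via (D,hash)
  {DF}: card=3000; try (D,hash)→1420, (F,merge)→2070, (D,merge)→2140, (F,hash)→2560, (F,nl_idx)→3720, (F,nl)→12080 …(+1); best=1420 via (D,hash)
  {EF}: card=600; try (E,hash)→500, (F,nl_idx)→780, (F,merge)→1490, (E,merge)→1620, (F,hash)→2440, (F,nl)→3020 …(+1); best=500 via (E,hash)
  {AE}: card=20; try (A,nl_idx)→140, (E,hash)→240, (A,hash)→240, (E,merge)→260, (A,merge)→260, (E,nl)→420 …(+1); best=140 via (A,nl_idx)
  {AC}: card=800; try (C,nl_idx)→1000, (A,hash)→1000, (A,nl_idx)→3200, (C,merge)→4140, (A,merge)→4520, (C,hash)→7240 …(+2); best=1000 via (C,nl_idx)
  {BDF}: card=75000; try (F,hash)→6120, (B,hash)→9820, (F,merge)→27070, (B,merge)→43420, (F,nl_idx)→92720, (F,nl)→301720 …(+1); best=6120 via (F,hash)
  {DEF}: card=12000; try (D,hash)→2220, (E,hash)→4620, (D,merge)→7740, (E,merge)→40540, (D,nl)→48500, (E,nl)→61420; best=2220 via (D,hash)
  {AEF}: card=600; try (F,nl_idx)→900, (A,hash)→1300, (F,merge)→1610, (F,hash)→2560, (F,nl)→3140, (A,nl_idx)→4100 …(+2); best=900 via (F,nl_idx)
  {ACE}: card=800; try (C,nl_idx)→1120, (E,hash)→2000, (C,merge)→4260, (C,hash)→7360, (C,nl)→8140, (E,merge)→9920 …(+1); best=1120 via (C,nl_idx)
  {BDEF}: card=300000; try (B,hash)→19620, (E,hash)→81320, (B,merge)→185220, (E,merge)→1356240, (E,nl)→1506120, (B,nl)→3602220; best=19620 via (B,hash)
  {ADEF}: card=12000; try (D,hash)→2620, (D,merge)→8140, (A,hash)→14420, (D,nl)→48900, (A,nl_idx)→74220, (A,merge)→182340 …(+1); best=2620 via (D,hash)
  {ACEF}: card=24000; try (F,hash)→4320, (C,hash)→8700, (F,merge)→11270, (C,merge)→11500, (C,nl_idx)→30300, (F,nl_idx)→31520 …(+2); best=4320 via (F,hash)
  {ABDEF}: card=300000; try (B,hash)→20020, (B,merge)→185620, (A,hash)→319820, (A,nl_idx)→1819620, (B,nl)→3602620, (A,nl)→6019620 …(+1); best=20020 via (B,hash)
  {ACDEF}: card=480000; try (C,hash)→21820, (D,hash)→29440, (C,merge)→186620, (D,merge)→388960, (C,nl_idx)→590620, (D,nl)→1924320 …(+1); best=21820 via (C,hash)
  {ABCDEF}: card=12000000; try (C,hash)→327220, (B,hash)→507220, (C,merge)→6024020, (B,merge)→9624820, (C,nl_idx)→14720020, (C,nl)→120020020 …(+1); best=327220 via (C,hash)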